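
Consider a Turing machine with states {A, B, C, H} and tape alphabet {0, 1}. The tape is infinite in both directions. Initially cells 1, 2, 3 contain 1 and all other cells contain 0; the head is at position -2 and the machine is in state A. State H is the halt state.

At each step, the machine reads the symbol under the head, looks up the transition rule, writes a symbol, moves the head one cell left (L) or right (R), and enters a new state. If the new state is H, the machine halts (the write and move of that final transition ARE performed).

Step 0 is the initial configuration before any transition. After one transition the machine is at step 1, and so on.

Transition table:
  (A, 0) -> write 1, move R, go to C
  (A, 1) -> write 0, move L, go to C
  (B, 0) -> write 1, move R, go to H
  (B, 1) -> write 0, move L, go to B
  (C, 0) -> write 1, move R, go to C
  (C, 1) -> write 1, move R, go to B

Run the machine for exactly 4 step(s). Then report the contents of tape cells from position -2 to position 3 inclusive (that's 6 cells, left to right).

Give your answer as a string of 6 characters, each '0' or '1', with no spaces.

Answer: 111111

Derivation:
Step 1: in state A at pos -2, read 0 -> (A,0)->write 1,move R,goto C. Now: state=C, head=-1, tape[-3..4]=01001110 (head:   ^)
Step 2: in state C at pos -1, read 0 -> (C,0)->write 1,move R,goto C. Now: state=C, head=0, tape[-3..4]=01101110 (head:    ^)
Step 3: in state C at pos 0, read 0 -> (C,0)->write 1,move R,goto C. Now: state=C, head=1, tape[-3..4]=01111110 (head:     ^)
Step 4: in state C at pos 1, read 1 -> (C,1)->write 1,move R,goto B. Now: state=B, head=2, tape[-3..4]=01111110 (head:      ^)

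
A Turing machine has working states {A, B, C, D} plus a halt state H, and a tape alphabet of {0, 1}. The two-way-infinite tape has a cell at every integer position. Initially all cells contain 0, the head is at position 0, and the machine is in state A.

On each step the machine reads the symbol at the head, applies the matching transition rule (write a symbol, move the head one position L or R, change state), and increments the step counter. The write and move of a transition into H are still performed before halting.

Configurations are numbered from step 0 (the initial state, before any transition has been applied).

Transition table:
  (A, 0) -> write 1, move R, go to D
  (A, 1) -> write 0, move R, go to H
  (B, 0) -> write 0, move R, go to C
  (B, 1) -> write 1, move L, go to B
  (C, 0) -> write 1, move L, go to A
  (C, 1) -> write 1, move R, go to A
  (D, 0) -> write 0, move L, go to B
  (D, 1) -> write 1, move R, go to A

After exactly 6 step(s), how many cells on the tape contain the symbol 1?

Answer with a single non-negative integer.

Answer: 2

Derivation:
Step 1: in state A at pos 0, read 0 -> (A,0)->write 1,move R,goto D. Now: state=D, head=1, tape[-1..2]=0100 (head:   ^)
Step 2: in state D at pos 1, read 0 -> (D,0)->write 0,move L,goto B. Now: state=B, head=0, tape[-1..2]=0100 (head:  ^)
Step 3: in state B at pos 0, read 1 -> (B,1)->write 1,move L,goto B. Now: state=B, head=-1, tape[-2..2]=00100 (head:  ^)
Step 4: in state B at pos -1, read 0 -> (B,0)->write 0,move R,goto C. Now: state=C, head=0, tape[-2..2]=00100 (head:   ^)
Step 5: in state C at pos 0, read 1 -> (C,1)->write 1,move R,goto A. Now: state=A, head=1, tape[-2..2]=00100 (head:    ^)
Step 6: in state A at pos 1, read 0 -> (A,0)->write 1,move R,goto D. Now: state=D, head=2, tape[-2..3]=001100 (head:     ^)
Cells containing 1 after step 6: {0, 1} -> 2 cell(s)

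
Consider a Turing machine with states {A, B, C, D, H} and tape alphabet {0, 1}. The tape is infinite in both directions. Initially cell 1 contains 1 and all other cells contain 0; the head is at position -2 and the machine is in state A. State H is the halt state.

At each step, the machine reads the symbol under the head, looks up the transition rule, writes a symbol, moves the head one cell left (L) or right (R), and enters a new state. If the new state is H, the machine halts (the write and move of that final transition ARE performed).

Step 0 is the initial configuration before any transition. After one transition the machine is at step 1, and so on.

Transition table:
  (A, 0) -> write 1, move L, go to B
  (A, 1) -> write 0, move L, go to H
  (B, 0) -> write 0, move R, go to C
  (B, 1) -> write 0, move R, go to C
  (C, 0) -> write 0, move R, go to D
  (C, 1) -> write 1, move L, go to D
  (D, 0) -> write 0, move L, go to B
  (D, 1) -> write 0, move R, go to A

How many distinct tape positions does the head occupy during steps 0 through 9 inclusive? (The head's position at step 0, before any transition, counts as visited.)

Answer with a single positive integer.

Step 1: in state A at pos -2, read 0 -> (A,0)->write 1,move L,goto B. Now: state=B, head=-3, tape[-4..2]=0010010 (head:  ^)
Step 2: in state B at pos -3, read 0 -> (B,0)->write 0,move R,goto C. Now: state=C, head=-2, tape[-4..2]=0010010 (head:   ^)
Step 3: in state C at pos -2, read 1 -> (C,1)->write 1,move L,goto D. Now: state=D, head=-3, tape[-4..2]=0010010 (head:  ^)
Step 4: in state D at pos -3, read 0 -> (D,0)->write 0,move L,goto B. Now: state=B, head=-4, tape[-5..2]=00010010 (head:  ^)
Step 5: in state B at pos -4, read 0 -> (B,0)->write 0,move R,goto C. Now: state=C, head=-3, tape[-5..2]=00010010 (head:   ^)
Step 6: in state C at pos -3, read 0 -> (C,0)->write 0,move R,goto D. Now: state=D, head=-2, tape[-5..2]=00010010 (head:    ^)
Step 7: in state D at pos -2, read 1 -> (D,1)->write 0,move R,goto A. Now: state=A, head=-1, tape[-5..2]=00000010 (head:     ^)
Step 8: in state A at pos -1, read 0 -> (A,0)->write 1,move L,goto B. Now: state=B, head=-2, tape[-5..2]=00001010 (head:    ^)
Step 9: in state B at pos -2, read 0 -> (B,0)->write 0,move R,goto C. Now: state=C, head=-1, tape[-5..2]=00001010 (head:     ^)
Head positions at steps 0..9: starting at -2, distinct positions visited = {-4, -3, -2, -1} -> 4 position(s)

Answer: 4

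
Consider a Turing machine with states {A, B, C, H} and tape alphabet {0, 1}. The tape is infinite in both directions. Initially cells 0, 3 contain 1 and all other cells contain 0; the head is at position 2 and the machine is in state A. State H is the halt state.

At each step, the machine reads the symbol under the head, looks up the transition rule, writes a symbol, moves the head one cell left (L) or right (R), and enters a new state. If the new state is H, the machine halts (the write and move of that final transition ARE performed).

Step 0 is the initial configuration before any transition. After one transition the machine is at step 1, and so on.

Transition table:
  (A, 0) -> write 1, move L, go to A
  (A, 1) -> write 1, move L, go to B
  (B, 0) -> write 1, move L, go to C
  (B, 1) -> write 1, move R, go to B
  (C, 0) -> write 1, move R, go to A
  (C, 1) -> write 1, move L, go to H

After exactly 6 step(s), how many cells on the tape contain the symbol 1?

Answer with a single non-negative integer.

Step 1: in state A at pos 2, read 0 -> (A,0)->write 1,move L,goto A. Now: state=A, head=1, tape[-1..4]=010110 (head:   ^)
Step 2: in state A at pos 1, read 0 -> (A,0)->write 1,move L,goto A. Now: state=A, head=0, tape[-1..4]=011110 (head:  ^)
Step 3: in state A at pos 0, read 1 -> (A,1)->write 1,move L,goto B. Now: state=B, head=-1, tape[-2..4]=0011110 (head:  ^)
Step 4: in state B at pos -1, read 0 -> (B,0)->write 1,move L,goto C. Now: state=C, head=-2, tape[-3..4]=00111110 (head:  ^)
Step 5: in state C at pos -2, read 0 -> (C,0)->write 1,move R,goto A. Now: state=A, head=-1, tape[-3..4]=01111110 (head:   ^)
Step 6: in state A at pos -1, read 1 -> (A,1)->write 1,move L,goto B. Now: state=B, head=-2, tape[-3..4]=01111110 (head:  ^)
Cells containing 1 after step 6: {-2, -1, 0, 1, 2, 3} -> 6 cell(s)

Answer: 6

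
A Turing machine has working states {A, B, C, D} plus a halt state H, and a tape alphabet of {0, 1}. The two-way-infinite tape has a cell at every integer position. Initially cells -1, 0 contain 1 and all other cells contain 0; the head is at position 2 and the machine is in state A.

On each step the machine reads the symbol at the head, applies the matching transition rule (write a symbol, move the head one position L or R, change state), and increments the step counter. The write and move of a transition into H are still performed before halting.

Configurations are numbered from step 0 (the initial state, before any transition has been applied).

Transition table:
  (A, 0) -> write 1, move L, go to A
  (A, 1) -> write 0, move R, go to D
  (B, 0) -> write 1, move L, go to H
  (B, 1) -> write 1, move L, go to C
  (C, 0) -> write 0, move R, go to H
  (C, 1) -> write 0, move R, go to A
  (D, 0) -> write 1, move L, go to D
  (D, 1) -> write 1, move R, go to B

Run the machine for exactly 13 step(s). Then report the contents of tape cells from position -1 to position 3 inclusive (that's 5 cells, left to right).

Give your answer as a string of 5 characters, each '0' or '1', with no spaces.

Step 1: in state A at pos 2, read 0 -> (A,0)->write 1,move L,goto A. Now: state=A, head=1, tape[-2..3]=011010 (head:    ^)
Step 2: in state A at pos 1, read 0 -> (A,0)->write 1,move L,goto A. Now: state=A, head=0, tape[-2..3]=011110 (head:   ^)
Step 3: in state A at pos 0, read 1 -> (A,1)->write 0,move R,goto D. Now: state=D, head=1, tape[-2..3]=010110 (head:    ^)
Step 4: in state D at pos 1, read 1 -> (D,1)->write 1,move R,goto B. Now: state=B, head=2, tape[-2..3]=010110 (head:     ^)
Step 5: in state B at pos 2, read 1 -> (B,1)->write 1,move L,goto C. Now: state=C, head=1, tape[-2..3]=010110 (head:    ^)
Step 6: in state C at pos 1, read 1 -> (C,1)->write 0,move R,goto A. Now: state=A, head=2, tape[-2..3]=010010 (head:     ^)
Step 7: in state A at pos 2, read 1 -> (A,1)->write 0,move R,goto D. Now: state=D, head=3, tape[-2..4]=0100000 (head:      ^)
Step 8: in state D at pos 3, read 0 -> (D,0)->write 1,move L,goto D. Now: state=D, head=2, tape[-2..4]=0100010 (head:     ^)
Step 9: in state D at pos 2, read 0 -> (D,0)->write 1,move L,goto D. Now: state=D, head=1, tape[-2..4]=0100110 (head:    ^)
Step 10: in state D at pos 1, read 0 -> (D,0)->write 1,move L,goto D. Now: state=D, head=0, tape[-2..4]=0101110 (head:   ^)
Step 11: in state D at pos 0, read 0 -> (D,0)->write 1,move L,goto D. Now: state=D, head=-1, tape[-2..4]=0111110 (head:  ^)
Step 12: in state D at pos -1, read 1 -> (D,1)->write 1,move R,goto B. Now: state=B, head=0, tape[-2..4]=0111110 (head:   ^)
Step 13: in state B at pos 0, read 1 -> (B,1)->write 1,move L,goto C. Now: state=C, head=-1, tape[-2..4]=0111110 (head:  ^)

Answer: 11111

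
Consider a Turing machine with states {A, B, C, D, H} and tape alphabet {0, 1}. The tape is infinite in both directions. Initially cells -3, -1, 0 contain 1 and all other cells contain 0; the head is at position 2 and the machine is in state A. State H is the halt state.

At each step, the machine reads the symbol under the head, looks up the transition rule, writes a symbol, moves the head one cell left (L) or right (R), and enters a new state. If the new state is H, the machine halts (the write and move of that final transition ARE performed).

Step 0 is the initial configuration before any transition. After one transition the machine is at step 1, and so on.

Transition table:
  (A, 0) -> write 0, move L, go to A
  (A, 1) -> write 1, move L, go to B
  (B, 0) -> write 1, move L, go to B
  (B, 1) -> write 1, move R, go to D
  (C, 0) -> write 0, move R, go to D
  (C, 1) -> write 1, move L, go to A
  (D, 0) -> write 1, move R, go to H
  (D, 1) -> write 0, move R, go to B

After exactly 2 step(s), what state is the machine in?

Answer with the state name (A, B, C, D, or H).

Step 1: in state A at pos 2, read 0 -> (A,0)->write 0,move L,goto A. Now: state=A, head=1, tape[-4..3]=01011000 (head:      ^)
Step 2: in state A at pos 1, read 0 -> (A,0)->write 0,move L,goto A. Now: state=A, head=0, tape[-4..3]=01011000 (head:     ^)

Answer: A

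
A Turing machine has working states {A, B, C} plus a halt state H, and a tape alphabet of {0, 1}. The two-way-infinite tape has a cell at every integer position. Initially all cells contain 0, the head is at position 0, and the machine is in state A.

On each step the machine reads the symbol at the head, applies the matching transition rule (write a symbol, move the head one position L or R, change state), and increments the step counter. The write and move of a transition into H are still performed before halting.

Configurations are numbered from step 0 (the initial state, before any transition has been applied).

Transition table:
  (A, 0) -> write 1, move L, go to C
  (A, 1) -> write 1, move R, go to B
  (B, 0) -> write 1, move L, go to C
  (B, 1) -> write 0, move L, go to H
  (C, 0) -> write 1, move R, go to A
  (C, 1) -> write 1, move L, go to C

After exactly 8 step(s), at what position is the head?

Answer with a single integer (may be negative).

Step 1: in state A at pos 0, read 0 -> (A,0)->write 1,move L,goto C. Now: state=C, head=-1, tape[-2..1]=0010 (head:  ^)
Step 2: in state C at pos -1, read 0 -> (C,0)->write 1,move R,goto A. Now: state=A, head=0, tape[-2..1]=0110 (head:   ^)
Step 3: in state A at pos 0, read 1 -> (A,1)->write 1,move R,goto B. Now: state=B, head=1, tape[-2..2]=01100 (head:    ^)
Step 4: in state B at pos 1, read 0 -> (B,0)->write 1,move L,goto C. Now: state=C, head=0, tape[-2..2]=01110 (head:   ^)
Step 5: in state C at pos 0, read 1 -> (C,1)->write 1,move L,goto C. Now: state=C, head=-1, tape[-2..2]=01110 (head:  ^)
Step 6: in state C at pos -1, read 1 -> (C,1)->write 1,move L,goto C. Now: state=C, head=-2, tape[-3..2]=001110 (head:  ^)
Step 7: in state C at pos -2, read 0 -> (C,0)->write 1,move R,goto A. Now: state=A, head=-1, tape[-3..2]=011110 (head:   ^)
Step 8: in state A at pos -1, read 1 -> (A,1)->write 1,move R,goto B. Now: state=B, head=0, tape[-3..2]=011110 (head:    ^)

Answer: 0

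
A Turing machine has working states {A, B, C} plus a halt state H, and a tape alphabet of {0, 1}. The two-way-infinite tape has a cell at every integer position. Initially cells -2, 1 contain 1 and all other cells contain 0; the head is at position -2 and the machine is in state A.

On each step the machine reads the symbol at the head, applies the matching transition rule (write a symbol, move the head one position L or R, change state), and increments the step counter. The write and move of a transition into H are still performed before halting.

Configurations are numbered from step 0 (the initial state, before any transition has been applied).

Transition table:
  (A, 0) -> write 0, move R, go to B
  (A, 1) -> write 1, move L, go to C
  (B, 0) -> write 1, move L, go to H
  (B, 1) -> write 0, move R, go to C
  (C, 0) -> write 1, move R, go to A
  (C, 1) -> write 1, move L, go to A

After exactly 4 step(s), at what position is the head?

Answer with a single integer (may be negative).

Step 1: in state A at pos -2, read 1 -> (A,1)->write 1,move L,goto C. Now: state=C, head=-3, tape[-4..2]=0010010 (head:  ^)
Step 2: in state C at pos -3, read 0 -> (C,0)->write 1,move R,goto A. Now: state=A, head=-2, tape[-4..2]=0110010 (head:   ^)
Step 3: in state A at pos -2, read 1 -> (A,1)->write 1,move L,goto C. Now: state=C, head=-3, tape[-4..2]=0110010 (head:  ^)
Step 4: in state C at pos -3, read 1 -> (C,1)->write 1,move L,goto A. Now: state=A, head=-4, tape[-5..2]=00110010 (head:  ^)

Answer: -4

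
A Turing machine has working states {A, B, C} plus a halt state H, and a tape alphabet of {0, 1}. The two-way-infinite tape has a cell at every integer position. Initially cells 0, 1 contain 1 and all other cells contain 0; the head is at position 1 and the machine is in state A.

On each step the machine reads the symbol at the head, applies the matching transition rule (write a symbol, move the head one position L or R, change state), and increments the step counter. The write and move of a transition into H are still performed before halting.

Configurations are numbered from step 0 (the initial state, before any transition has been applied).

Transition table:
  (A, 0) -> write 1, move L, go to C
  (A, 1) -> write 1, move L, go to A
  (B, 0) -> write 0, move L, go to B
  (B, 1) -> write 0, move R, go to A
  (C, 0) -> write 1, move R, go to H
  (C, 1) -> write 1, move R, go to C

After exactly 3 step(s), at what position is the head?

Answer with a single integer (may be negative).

Step 1: in state A at pos 1, read 1 -> (A,1)->write 1,move L,goto A. Now: state=A, head=0, tape[-1..2]=0110 (head:  ^)
Step 2: in state A at pos 0, read 1 -> (A,1)->write 1,move L,goto A. Now: state=A, head=-1, tape[-2..2]=00110 (head:  ^)
Step 3: in state A at pos -1, read 0 -> (A,0)->write 1,move L,goto C. Now: state=C, head=-2, tape[-3..2]=001110 (head:  ^)

Answer: -2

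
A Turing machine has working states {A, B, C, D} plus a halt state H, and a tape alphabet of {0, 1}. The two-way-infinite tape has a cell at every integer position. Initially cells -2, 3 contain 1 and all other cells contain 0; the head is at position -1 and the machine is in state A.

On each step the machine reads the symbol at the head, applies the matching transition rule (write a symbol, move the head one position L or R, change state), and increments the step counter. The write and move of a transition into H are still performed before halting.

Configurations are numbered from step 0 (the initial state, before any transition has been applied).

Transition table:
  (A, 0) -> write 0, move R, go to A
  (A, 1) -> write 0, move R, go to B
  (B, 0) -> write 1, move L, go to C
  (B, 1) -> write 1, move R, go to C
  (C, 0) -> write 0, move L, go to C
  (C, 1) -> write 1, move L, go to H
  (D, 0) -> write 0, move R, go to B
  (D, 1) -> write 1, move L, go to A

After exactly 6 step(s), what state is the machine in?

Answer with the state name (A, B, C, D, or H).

Answer: C

Derivation:
Step 1: in state A at pos -1, read 0 -> (A,0)->write 0,move R,goto A. Now: state=A, head=0, tape[-3..4]=01000010 (head:    ^)
Step 2: in state A at pos 0, read 0 -> (A,0)->write 0,move R,goto A. Now: state=A, head=1, tape[-3..4]=01000010 (head:     ^)
Step 3: in state A at pos 1, read 0 -> (A,0)->write 0,move R,goto A. Now: state=A, head=2, tape[-3..4]=01000010 (head:      ^)
Step 4: in state A at pos 2, read 0 -> (A,0)->write 0,move R,goto A. Now: state=A, head=3, tape[-3..4]=01000010 (head:       ^)
Step 5: in state A at pos 3, read 1 -> (A,1)->write 0,move R,goto B. Now: state=B, head=4, tape[-3..5]=010000000 (head:        ^)
Step 6: in state B at pos 4, read 0 -> (B,0)->write 1,move L,goto C. Now: state=C, head=3, tape[-3..5]=010000010 (head:       ^)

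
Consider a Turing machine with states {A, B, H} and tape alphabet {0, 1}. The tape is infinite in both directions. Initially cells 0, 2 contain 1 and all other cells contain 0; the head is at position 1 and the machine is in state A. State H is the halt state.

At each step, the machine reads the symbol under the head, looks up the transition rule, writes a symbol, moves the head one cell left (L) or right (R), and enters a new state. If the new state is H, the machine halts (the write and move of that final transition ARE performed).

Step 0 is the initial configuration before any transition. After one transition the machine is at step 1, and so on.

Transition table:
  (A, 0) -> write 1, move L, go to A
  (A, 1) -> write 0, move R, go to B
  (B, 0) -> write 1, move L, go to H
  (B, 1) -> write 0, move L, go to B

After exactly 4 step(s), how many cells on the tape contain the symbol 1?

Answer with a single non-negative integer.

Step 1: in state A at pos 1, read 0 -> (A,0)->write 1,move L,goto A. Now: state=A, head=0, tape[-1..3]=01110 (head:  ^)
Step 2: in state A at pos 0, read 1 -> (A,1)->write 0,move R,goto B. Now: state=B, head=1, tape[-1..3]=00110 (head:   ^)
Step 3: in state B at pos 1, read 1 -> (B,1)->write 0,move L,goto B. Now: state=B, head=0, tape[-1..3]=00010 (head:  ^)
Step 4: in state B at pos 0, read 0 -> (B,0)->write 1,move L,goto H. Now: state=H, head=-1, tape[-2..3]=001010 (head:  ^)
Cells containing 1 after step 4: {0, 2} -> 2 cell(s)

Answer: 2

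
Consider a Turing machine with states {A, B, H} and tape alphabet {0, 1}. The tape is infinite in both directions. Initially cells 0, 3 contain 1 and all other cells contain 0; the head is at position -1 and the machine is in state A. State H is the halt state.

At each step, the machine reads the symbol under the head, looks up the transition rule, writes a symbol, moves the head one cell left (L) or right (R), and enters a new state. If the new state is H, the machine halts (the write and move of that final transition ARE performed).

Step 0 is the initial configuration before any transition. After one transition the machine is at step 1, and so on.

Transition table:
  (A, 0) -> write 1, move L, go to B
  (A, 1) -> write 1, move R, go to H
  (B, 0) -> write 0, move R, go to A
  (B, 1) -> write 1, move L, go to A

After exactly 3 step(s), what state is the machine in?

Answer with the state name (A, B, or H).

Answer: H

Derivation:
Step 1: in state A at pos -1, read 0 -> (A,0)->write 1,move L,goto B. Now: state=B, head=-2, tape[-3..4]=00110010 (head:  ^)
Step 2: in state B at pos -2, read 0 -> (B,0)->write 0,move R,goto A. Now: state=A, head=-1, tape[-3..4]=00110010 (head:   ^)
Step 3: in state A at pos -1, read 1 -> (A,1)->write 1,move R,goto H. Now: state=H, head=0, tape[-3..4]=00110010 (head:    ^)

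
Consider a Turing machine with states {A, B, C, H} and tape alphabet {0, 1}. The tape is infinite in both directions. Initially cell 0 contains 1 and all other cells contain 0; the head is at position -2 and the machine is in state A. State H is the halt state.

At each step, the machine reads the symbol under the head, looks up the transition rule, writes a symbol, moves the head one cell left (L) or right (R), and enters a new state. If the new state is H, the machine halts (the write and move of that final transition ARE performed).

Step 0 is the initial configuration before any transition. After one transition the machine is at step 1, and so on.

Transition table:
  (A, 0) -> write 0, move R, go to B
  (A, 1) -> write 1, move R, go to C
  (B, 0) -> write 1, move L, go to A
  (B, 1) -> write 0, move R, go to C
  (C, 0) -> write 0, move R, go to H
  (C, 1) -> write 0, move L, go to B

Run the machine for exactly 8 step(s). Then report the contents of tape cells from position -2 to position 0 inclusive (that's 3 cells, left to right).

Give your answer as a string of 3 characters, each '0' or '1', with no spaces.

Step 1: in state A at pos -2, read 0 -> (A,0)->write 0,move R,goto B. Now: state=B, head=-1, tape[-3..1]=00010 (head:   ^)
Step 2: in state B at pos -1, read 0 -> (B,0)->write 1,move L,goto A. Now: state=A, head=-2, tape[-3..1]=00110 (head:  ^)
Step 3: in state A at pos -2, read 0 -> (A,0)->write 0,move R,goto B. Now: state=B, head=-1, tape[-3..1]=00110 (head:   ^)
Step 4: in state B at pos -1, read 1 -> (B,1)->write 0,move R,goto C. Now: state=C, head=0, tape[-3..1]=00010 (head:    ^)
Step 5: in state C at pos 0, read 1 -> (C,1)->write 0,move L,goto B. Now: state=B, head=-1, tape[-3..1]=00000 (head:   ^)
Step 6: in state B at pos -1, read 0 -> (B,0)->write 1,move L,goto A. Now: state=A, head=-2, tape[-3..1]=00100 (head:  ^)
Step 7: in state A at pos -2, read 0 -> (A,0)->write 0,move R,goto B. Now: state=B, head=-1, tape[-3..1]=00100 (head:   ^)
Step 8: in state B at pos -1, read 1 -> (B,1)->write 0,move R,goto C. Now: state=C, head=0, tape[-3..1]=00000 (head:    ^)

Answer: 000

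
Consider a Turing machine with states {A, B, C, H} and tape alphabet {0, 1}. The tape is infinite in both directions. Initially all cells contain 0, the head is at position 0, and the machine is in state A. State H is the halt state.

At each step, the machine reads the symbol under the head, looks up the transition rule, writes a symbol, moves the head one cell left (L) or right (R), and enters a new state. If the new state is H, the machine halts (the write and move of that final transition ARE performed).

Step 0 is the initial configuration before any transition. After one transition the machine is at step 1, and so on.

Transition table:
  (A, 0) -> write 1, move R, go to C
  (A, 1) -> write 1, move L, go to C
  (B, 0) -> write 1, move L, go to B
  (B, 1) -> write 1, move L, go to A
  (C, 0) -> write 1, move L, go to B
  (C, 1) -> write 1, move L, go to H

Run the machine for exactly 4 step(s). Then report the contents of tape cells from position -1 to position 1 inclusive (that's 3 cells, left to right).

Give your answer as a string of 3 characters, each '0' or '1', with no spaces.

Step 1: in state A at pos 0, read 0 -> (A,0)->write 1,move R,goto C. Now: state=C, head=1, tape[-1..2]=0100 (head:   ^)
Step 2: in state C at pos 1, read 0 -> (C,0)->write 1,move L,goto B. Now: state=B, head=0, tape[-1..2]=0110 (head:  ^)
Step 3: in state B at pos 0, read 1 -> (B,1)->write 1,move L,goto A. Now: state=A, head=-1, tape[-2..2]=00110 (head:  ^)
Step 4: in state A at pos -1, read 0 -> (A,0)->write 1,move R,goto C. Now: state=C, head=0, tape[-2..2]=01110 (head:   ^)

Answer: 111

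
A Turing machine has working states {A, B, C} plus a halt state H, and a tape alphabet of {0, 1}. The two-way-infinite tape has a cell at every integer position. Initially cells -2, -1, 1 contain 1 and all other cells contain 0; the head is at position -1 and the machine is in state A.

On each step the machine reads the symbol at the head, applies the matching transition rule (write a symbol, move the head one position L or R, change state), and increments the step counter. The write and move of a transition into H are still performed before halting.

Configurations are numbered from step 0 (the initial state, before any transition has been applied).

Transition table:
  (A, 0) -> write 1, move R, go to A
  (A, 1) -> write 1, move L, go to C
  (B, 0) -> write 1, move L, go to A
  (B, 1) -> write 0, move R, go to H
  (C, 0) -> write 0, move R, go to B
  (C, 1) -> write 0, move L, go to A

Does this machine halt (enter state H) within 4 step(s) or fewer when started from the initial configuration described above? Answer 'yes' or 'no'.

Answer: no

Derivation:
Step 1: in state A at pos -1, read 1 -> (A,1)->write 1,move L,goto C. Now: state=C, head=-2, tape[-3..2]=011010 (head:  ^)
Step 2: in state C at pos -2, read 1 -> (C,1)->write 0,move L,goto A. Now: state=A, head=-3, tape[-4..2]=0001010 (head:  ^)
Step 3: in state A at pos -3, read 0 -> (A,0)->write 1,move R,goto A. Now: state=A, head=-2, tape[-4..2]=0101010 (head:   ^)
Step 4: in state A at pos -2, read 0 -> (A,0)->write 1,move R,goto A. Now: state=A, head=-1, tape[-4..2]=0111010 (head:    ^)
After 4 step(s): state = A (not H) -> not halted within 4 -> no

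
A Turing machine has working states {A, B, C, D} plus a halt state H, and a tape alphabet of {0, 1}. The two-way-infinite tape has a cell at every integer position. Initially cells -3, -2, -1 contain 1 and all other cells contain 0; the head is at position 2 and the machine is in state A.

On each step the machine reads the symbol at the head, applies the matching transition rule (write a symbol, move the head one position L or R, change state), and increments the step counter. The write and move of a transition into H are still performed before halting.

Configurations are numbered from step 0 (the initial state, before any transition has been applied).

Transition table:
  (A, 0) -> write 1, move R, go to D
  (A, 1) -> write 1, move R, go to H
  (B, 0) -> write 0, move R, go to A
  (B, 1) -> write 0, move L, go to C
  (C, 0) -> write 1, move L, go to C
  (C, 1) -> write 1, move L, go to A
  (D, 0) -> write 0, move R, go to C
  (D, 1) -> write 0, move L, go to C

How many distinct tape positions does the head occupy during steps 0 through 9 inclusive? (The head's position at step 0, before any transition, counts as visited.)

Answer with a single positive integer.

Step 1: in state A at pos 2, read 0 -> (A,0)->write 1,move R,goto D. Now: state=D, head=3, tape[-4..4]=011100100 (head:        ^)
Step 2: in state D at pos 3, read 0 -> (D,0)->write 0,move R,goto C. Now: state=C, head=4, tape[-4..5]=0111001000 (head:         ^)
Step 3: in state C at pos 4, read 0 -> (C,0)->write 1,move L,goto C. Now: state=C, head=3, tape[-4..5]=0111001010 (head:        ^)
Step 4: in state C at pos 3, read 0 -> (C,0)->write 1,move L,goto C. Now: state=C, head=2, tape[-4..5]=0111001110 (head:       ^)
Step 5: in state C at pos 2, read 1 -> (C,1)->write 1,move L,goto A. Now: state=A, head=1, tape[-4..5]=0111001110 (head:      ^)
Step 6: in state A at pos 1, read 0 -> (A,0)->write 1,move R,goto D. Now: state=D, head=2, tape[-4..5]=0111011110 (head:       ^)
Step 7: in state D at pos 2, read 1 -> (D,1)->write 0,move L,goto C. Now: state=C, head=1, tape[-4..5]=0111010110 (head:      ^)
Step 8: in state C at pos 1, read 1 -> (C,1)->write 1,move L,goto A. Now: state=A, head=0, tape[-4..5]=0111010110 (head:     ^)
Step 9: in state A at pos 0, read 0 -> (A,0)->write 1,move R,goto D. Now: state=D, head=1, tape[-4..5]=0111110110 (head:      ^)
Head positions at steps 0..9: starting at 2, distinct positions visited = {0, 1, 2, 3, 4} -> 5 position(s)

Answer: 5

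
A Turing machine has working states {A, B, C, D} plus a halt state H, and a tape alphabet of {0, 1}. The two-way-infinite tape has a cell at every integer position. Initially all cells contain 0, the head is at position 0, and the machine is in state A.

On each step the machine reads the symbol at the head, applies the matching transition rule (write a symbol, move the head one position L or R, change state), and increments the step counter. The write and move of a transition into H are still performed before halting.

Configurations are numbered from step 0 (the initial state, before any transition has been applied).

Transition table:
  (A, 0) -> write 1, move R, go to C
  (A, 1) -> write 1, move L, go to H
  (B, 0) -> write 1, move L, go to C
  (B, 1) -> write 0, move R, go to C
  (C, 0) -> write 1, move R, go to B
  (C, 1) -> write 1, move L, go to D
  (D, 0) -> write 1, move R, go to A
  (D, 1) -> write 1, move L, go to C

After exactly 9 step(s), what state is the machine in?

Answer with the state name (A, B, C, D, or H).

Step 1: in state A at pos 0, read 0 -> (A,0)->write 1,move R,goto C. Now: state=C, head=1, tape[-1..2]=0100 (head:   ^)
Step 2: in state C at pos 1, read 0 -> (C,0)->write 1,move R,goto B. Now: state=B, head=2, tape[-1..3]=01100 (head:    ^)
Step 3: in state B at pos 2, read 0 -> (B,0)->write 1,move L,goto C. Now: state=C, head=1, tape[-1..3]=01110 (head:   ^)
Step 4: in state C at pos 1, read 1 -> (C,1)->write 1,move L,goto D. Now: state=D, head=0, tape[-1..3]=01110 (head:  ^)
Step 5: in state D at pos 0, read 1 -> (D,1)->write 1,move L,goto C. Now: state=C, head=-1, tape[-2..3]=001110 (head:  ^)
Step 6: in state C at pos -1, read 0 -> (C,0)->write 1,move R,goto B. Now: state=B, head=0, tape[-2..3]=011110 (head:   ^)
Step 7: in state B at pos 0, read 1 -> (B,1)->write 0,move R,goto C. Now: state=C, head=1, tape[-2..3]=010110 (head:    ^)
Step 8: in state C at pos 1, read 1 -> (C,1)->write 1,move L,goto D. Now: state=D, head=0, tape[-2..3]=010110 (head:   ^)
Step 9: in state D at pos 0, read 0 -> (D,0)->write 1,move R,goto A. Now: state=A, head=1, tape[-2..3]=011110 (head:    ^)

Answer: A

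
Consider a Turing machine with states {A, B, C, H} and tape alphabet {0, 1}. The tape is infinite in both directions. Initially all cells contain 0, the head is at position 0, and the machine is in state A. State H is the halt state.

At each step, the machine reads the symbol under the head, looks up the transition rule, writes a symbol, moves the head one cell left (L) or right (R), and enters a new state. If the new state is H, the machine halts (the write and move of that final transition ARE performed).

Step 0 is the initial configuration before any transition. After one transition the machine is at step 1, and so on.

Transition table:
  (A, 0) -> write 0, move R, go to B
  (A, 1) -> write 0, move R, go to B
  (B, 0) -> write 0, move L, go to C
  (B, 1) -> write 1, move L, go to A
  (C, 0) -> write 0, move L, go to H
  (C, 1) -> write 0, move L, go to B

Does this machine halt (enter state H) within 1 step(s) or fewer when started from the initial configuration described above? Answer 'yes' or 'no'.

Answer: no

Derivation:
Step 1: in state A at pos 0, read 0 -> (A,0)->write 0,move R,goto B. Now: state=B, head=1, tape[-1..2]=0000 (head:   ^)
After 1 step(s): state = B (not H) -> not halted within 1 -> no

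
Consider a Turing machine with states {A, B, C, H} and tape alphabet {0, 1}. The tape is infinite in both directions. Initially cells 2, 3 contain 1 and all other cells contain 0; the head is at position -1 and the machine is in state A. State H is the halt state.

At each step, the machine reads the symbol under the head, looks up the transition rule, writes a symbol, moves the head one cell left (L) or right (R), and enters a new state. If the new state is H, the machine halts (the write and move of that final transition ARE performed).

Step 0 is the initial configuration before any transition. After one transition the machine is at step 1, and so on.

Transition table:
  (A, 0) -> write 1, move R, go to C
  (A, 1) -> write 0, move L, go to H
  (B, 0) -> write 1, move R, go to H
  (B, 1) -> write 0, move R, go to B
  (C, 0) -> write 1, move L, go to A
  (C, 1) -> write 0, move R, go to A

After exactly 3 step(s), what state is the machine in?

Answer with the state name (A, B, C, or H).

Step 1: in state A at pos -1, read 0 -> (A,0)->write 1,move R,goto C. Now: state=C, head=0, tape[-2..4]=0100110 (head:   ^)
Step 2: in state C at pos 0, read 0 -> (C,0)->write 1,move L,goto A. Now: state=A, head=-1, tape[-2..4]=0110110 (head:  ^)
Step 3: in state A at pos -1, read 1 -> (A,1)->write 0,move L,goto H. Now: state=H, head=-2, tape[-3..4]=00010110 (head:  ^)

Answer: H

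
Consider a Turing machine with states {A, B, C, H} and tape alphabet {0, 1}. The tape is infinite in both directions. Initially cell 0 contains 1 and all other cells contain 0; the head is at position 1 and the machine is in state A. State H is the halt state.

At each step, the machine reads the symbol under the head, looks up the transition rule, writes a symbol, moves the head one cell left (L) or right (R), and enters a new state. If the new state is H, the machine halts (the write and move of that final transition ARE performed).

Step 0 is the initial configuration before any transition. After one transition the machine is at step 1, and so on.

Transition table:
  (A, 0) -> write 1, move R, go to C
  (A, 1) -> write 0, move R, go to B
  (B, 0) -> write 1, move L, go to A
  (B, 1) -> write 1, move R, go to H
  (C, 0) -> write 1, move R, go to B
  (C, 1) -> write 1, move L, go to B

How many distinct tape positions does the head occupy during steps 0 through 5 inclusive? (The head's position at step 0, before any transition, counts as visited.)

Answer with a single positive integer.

Step 1: in state A at pos 1, read 0 -> (A,0)->write 1,move R,goto C. Now: state=C, head=2, tape[-1..3]=01100 (head:    ^)
Step 2: in state C at pos 2, read 0 -> (C,0)->write 1,move R,goto B. Now: state=B, head=3, tape[-1..4]=011100 (head:     ^)
Step 3: in state B at pos 3, read 0 -> (B,0)->write 1,move L,goto A. Now: state=A, head=2, tape[-1..4]=011110 (head:    ^)
Step 4: in state A at pos 2, read 1 -> (A,1)->write 0,move R,goto B. Now: state=B, head=3, tape[-1..4]=011010 (head:     ^)
Step 5: in state B at pos 3, read 1 -> (B,1)->write 1,move R,goto H. Now: state=H, head=4, tape[-1..5]=0110100 (head:      ^)
Head positions at steps 0..5: starting at 1, distinct positions visited = {1, 2, 3, 4} -> 4 position(s)

Answer: 4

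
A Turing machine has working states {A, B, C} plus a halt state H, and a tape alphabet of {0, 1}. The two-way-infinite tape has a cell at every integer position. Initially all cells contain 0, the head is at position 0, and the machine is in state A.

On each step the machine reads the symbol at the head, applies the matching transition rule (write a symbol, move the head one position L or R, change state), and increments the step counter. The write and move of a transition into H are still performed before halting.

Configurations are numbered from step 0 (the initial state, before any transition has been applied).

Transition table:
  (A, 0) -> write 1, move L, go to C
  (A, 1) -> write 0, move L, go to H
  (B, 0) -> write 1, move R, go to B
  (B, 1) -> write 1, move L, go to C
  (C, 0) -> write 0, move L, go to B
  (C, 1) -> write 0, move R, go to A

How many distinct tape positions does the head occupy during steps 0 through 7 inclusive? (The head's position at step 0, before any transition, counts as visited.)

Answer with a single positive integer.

Step 1: in state A at pos 0, read 0 -> (A,0)->write 1,move L,goto C. Now: state=C, head=-1, tape[-2..1]=0010 (head:  ^)
Step 2: in state C at pos -1, read 0 -> (C,0)->write 0,move L,goto B. Now: state=B, head=-2, tape[-3..1]=00010 (head:  ^)
Step 3: in state B at pos -2, read 0 -> (B,0)->write 1,move R,goto B. Now: state=B, head=-1, tape[-3..1]=01010 (head:   ^)
Step 4: in state B at pos -1, read 0 -> (B,0)->write 1,move R,goto B. Now: state=B, head=0, tape[-3..1]=01110 (head:    ^)
Step 5: in state B at pos 0, read 1 -> (B,1)->write 1,move L,goto C. Now: state=C, head=-1, tape[-3..1]=01110 (head:   ^)
Step 6: in state C at pos -1, read 1 -> (C,1)->write 0,move R,goto A. Now: state=A, head=0, tape[-3..1]=01010 (head:    ^)
Step 7: in state A at pos 0, read 1 -> (A,1)->write 0,move L,goto H. Now: state=H, head=-1, tape[-3..1]=01000 (head:   ^)
Head positions at steps 0..7: starting at 0, distinct positions visited = {-2, -1, 0} -> 3 position(s)

Answer: 3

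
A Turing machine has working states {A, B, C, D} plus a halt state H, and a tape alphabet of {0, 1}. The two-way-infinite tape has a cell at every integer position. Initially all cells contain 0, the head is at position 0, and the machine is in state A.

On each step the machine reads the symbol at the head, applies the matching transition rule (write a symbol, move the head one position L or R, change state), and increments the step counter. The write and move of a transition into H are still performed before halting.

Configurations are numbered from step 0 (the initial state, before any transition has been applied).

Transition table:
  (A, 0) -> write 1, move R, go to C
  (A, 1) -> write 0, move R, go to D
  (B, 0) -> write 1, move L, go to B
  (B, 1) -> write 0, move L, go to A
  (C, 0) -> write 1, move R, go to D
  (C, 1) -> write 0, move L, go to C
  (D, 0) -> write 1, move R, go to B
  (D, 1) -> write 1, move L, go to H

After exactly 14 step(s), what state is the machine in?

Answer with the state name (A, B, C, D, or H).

Step 1: in state A at pos 0, read 0 -> (A,0)->write 1,move R,goto C. Now: state=C, head=1, tape[-1..2]=0100 (head:   ^)
Step 2: in state C at pos 1, read 0 -> (C,0)->write 1,move R,goto D. Now: state=D, head=2, tape[-1..3]=01100 (head:    ^)
Step 3: in state D at pos 2, read 0 -> (D,0)->write 1,move R,goto B. Now: state=B, head=3, tape[-1..4]=011100 (head:     ^)
Step 4: in state B at pos 3, read 0 -> (B,0)->write 1,move L,goto B. Now: state=B, head=2, tape[-1..4]=011110 (head:    ^)
Step 5: in state B at pos 2, read 1 -> (B,1)->write 0,move L,goto A. Now: state=A, head=1, tape[-1..4]=011010 (head:   ^)
Step 6: in state A at pos 1, read 1 -> (A,1)->write 0,move R,goto D. Now: state=D, head=2, tape[-1..4]=010010 (head:    ^)
Step 7: in state D at pos 2, read 0 -> (D,0)->write 1,move R,goto B. Now: state=B, head=3, tape[-1..4]=010110 (head:     ^)
Step 8: in state B at pos 3, read 1 -> (B,1)->write 0,move L,goto A. Now: state=A, head=2, tape[-1..4]=010100 (head:    ^)
Step 9: in state A at pos 2, read 1 -> (A,1)->write 0,move R,goto D. Now: state=D, head=3, tape[-1..4]=010000 (head:     ^)
Step 10: in state D at pos 3, read 0 -> (D,0)->write 1,move R,goto B. Now: state=B, head=4, tape[-1..5]=0100100 (head:      ^)
Step 11: in state B at pos 4, read 0 -> (B,0)->write 1,move L,goto B. Now: state=B, head=3, tape[-1..5]=0100110 (head:     ^)
Step 12: in state B at pos 3, read 1 -> (B,1)->write 0,move L,goto A. Now: state=A, head=2, tape[-1..5]=0100010 (head:    ^)
Step 13: in state A at pos 2, read 0 -> (A,0)->write 1,move R,goto C. Now: state=C, head=3, tape[-1..5]=0101010 (head:     ^)
Step 14: in state C at pos 3, read 0 -> (C,0)->write 1,move R,goto D. Now: state=D, head=4, tape[-1..5]=0101110 (head:      ^)

Answer: D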